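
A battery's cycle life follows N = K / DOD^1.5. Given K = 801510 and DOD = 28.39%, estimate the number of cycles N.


DOD^1.5 = 151.27
N = K / DOD^1.5 = 801510 / 151.27 = 5299

5299 cycles


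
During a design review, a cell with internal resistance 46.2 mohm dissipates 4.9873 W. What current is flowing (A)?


Convert: R = 46.2 mohm = 0.0462 ohm
I = sqrt(Q / R) = sqrt(4.9873 / 0.0462) = sqrt(107.95) = 10.39 A

10.39 A


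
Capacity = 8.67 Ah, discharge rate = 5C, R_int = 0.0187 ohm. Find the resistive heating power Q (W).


Step 1: I = C_rate * capacity = 5 * 8.67 = 43.35 A
Step 2: Q = I^2 * R = 43.35^2 * 0.0187 = 1879.2 * 0.0187 = 35.14 W

35.14 W


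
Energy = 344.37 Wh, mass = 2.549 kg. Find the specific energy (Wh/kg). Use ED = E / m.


Specific energy = 344.37 Wh / 2.549 kg = 135.1 Wh/kg

135.1 Wh/kg


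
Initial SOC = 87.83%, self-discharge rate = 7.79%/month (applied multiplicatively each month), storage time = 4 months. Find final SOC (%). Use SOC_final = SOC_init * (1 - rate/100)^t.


decay = (1 - 7.79/100)^4 = 0.72296
SOC_final = 87.83 * 0.72296 = 63.50%

63.50%


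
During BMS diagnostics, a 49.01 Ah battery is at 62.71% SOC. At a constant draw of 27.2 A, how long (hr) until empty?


Step 1: remaining = SOC/100 * C_total = 62.71/100 * 49.01 = 30.734 Ah
Step 2: t = remaining / I = 30.734 / 27.2 = 1.130 hr

1.130 hr


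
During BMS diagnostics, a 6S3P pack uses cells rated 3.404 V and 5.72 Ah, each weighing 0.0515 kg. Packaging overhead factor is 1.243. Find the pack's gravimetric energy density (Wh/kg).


Step 1: V_pack = 6 * 3.404 = 20.424 V
Step 2: C_pack = 3 * 5.72 = 17.16 Ah
Step 3: E_pack = V_pack * C_pack = 20.424 * 17.16 = 350.48 Wh
Step 4: m_pack = 6 * 3 * 0.0515 * 1.243 = 1.1523 kg
Step 5: ED = E_pack / m_pack = 350.48 / 1.1523 = 304.2 Wh/kg

304.2 Wh/kg


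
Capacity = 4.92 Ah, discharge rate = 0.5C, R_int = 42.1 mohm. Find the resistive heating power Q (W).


Convert: R = 42.1 mohm = 0.0421 ohm
Step 1: I = C_rate * capacity = 0.5 * 4.92 = 2.46 A
Step 2: Q = I^2 * R = 2.46^2 * 0.0421 = 6.0516 * 0.0421 = 0.2548 W

0.2548 W


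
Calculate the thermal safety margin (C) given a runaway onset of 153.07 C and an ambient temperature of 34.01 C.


Safety margin = 153.07 C - 34.01 C = 119.06 C

119.06 C


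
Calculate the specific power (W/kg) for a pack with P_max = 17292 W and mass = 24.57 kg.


Specific power = 17292 W / 24.57 kg = 703.8 W/kg

703.8 W/kg


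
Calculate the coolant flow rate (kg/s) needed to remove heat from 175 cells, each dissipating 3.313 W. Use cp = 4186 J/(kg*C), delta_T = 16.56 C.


Q_total = 175 * 3.313 = 579.78 W
m_dot = Q_total / (cp * dT) = 579.78 / (4186 * 16.56) = 0.008364 kg/s

0.008364 kg/s


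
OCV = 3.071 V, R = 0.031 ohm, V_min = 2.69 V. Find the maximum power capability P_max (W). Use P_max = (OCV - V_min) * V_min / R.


P_max = (OCV - V_min) * V_min / R = (3.071 - 2.69) * 2.69 / 0.031 = 0.381 * 2.69 / 0.031 = 33.06 W

33.06 W


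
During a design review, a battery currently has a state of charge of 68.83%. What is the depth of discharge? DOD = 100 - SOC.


DOD = 100 - SOC = 100 - 68.83 = 31.17%

31.17%


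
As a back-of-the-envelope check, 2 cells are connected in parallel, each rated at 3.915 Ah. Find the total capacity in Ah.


Parallel capacities add: 2 * 3.915 Ah = 7.83 Ah

7.83 Ah


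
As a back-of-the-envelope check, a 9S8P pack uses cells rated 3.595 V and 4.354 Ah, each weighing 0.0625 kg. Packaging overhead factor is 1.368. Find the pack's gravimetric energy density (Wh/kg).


Step 1: V_pack = 9 * 3.595 = 32.355 V
Step 2: C_pack = 8 * 4.354 = 34.832 Ah
Step 3: E_pack = V_pack * C_pack = 32.355 * 34.832 = 1127 Wh
Step 4: m_pack = 9 * 8 * 0.0625 * 1.368 = 6.156 kg
Step 5: ED = E_pack / m_pack = 1127 / 6.156 = 183.1 Wh/kg

183.1 Wh/kg


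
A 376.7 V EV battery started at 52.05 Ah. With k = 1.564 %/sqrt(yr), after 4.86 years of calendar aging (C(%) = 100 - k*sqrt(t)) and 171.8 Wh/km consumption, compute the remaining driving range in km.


Step 1: capacity retention = 100 - 1.564 * sqrt(4.86) = 100 - 1.564 * 2.2045 = 96.552%
Step 2: C_now = 52.05 * 96.552/100 = 50.255 Ah
Step 3: E_pack = V * C_now = 376.7 * 50.255 = 18931 Wh
Step 4: range = E_pack / consumption = 18931 / 171.8 = 110.2 km

110.2 km


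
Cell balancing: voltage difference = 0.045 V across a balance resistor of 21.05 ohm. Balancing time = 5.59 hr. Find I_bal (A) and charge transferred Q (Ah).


I_bal = dV / R = 0.045 / 21.05 = 0.0021378 A
Q = I_bal * t = 0.0021378 * 5.59 = 0.01195 Ah

I=0.0021378 A, Q=0.01195 Ah


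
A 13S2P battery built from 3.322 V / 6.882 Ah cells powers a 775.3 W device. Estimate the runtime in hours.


Step 1: E_pack = Ns * V_cell * Np * C_cell = 13 * 3.322 * 2 * 6.882 = 594.41 Wh
Step 2: t = E_pack / P = 594.41 / 775.3 = 0.7667 hr

0.7667 hr


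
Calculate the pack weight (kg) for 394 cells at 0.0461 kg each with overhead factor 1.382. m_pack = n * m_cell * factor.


Cell mass sum = 394 * 0.0461 = 18.163 kg
With overhead 1.382: m_pack = 18.163 * 1.382 = 25.10 kg

25.10 kg


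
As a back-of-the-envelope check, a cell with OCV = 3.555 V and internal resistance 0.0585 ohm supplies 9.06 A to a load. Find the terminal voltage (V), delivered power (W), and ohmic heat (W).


Step 1: V_terminal = OCV - I*R = 3.555 - 9.06 * 0.0585 = 3.025 V
Step 2: P_out = V_terminal * I = 3.025 * 9.06 = 27.41 W
Step 3: Q = I^2 * R = 9.06^2 * 0.0585 = 4.802 W

V=3.025 V, P=27.41 W, Q=4.802 W


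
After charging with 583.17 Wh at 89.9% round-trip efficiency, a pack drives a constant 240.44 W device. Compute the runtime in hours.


Step 1: E_discharge = eta/100 * E_charge = 89.9/100 * 583.17 = 524.27 Wh
Step 2: t = E_discharge / P = 524.27 / 240.44 = 2.180 hr

2.180 hr


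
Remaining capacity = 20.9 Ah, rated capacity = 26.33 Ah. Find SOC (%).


SOC = (remaining / total) * 100 = (20.9 / 26.33) * 100 = 79.38%

79.38%


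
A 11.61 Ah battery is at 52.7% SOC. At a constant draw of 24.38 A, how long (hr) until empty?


Step 1: remaining = SOC/100 * C_total = 52.7/100 * 11.61 = 6.1185 Ah
Step 2: t = remaining / I = 6.1185 / 24.38 = 0.2510 hr

0.2510 hr


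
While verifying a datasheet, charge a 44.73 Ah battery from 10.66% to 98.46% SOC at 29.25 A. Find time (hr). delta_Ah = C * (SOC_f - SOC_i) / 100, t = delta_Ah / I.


Step 1: dSOC = 98.46% - 10.66% = 87.8%
Step 2: delta_Ah = 44.73 * 87.8 / 100 = 39.273 Ah
Step 3: t = 39.273 / 29.25 = 1.343 hr

1.343 hr


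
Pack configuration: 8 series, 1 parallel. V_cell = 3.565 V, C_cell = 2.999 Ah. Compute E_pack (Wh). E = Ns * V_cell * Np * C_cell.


V_pack = 8 * 3.565 = 28.52 V
C_pack = 1 * 2.999 = 2.999 Ah
E = V_pack * C_pack = 28.52 * 2.999 = 85.53 Wh

85.53 Wh


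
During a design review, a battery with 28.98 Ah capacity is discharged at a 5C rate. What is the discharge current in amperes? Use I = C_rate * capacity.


At 5C: I = 5 * 28.98 Ah = 144.9 A

144.9 A


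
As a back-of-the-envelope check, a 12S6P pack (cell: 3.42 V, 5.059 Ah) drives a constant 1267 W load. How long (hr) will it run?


Step 1: E_pack = Ns * V_cell * Np * C_cell = 12 * 3.42 * 6 * 5.059 = 1245.7 Wh
Step 2: t = E_pack / P = 1245.7 / 1267 = 0.9832 hr

0.9832 hr


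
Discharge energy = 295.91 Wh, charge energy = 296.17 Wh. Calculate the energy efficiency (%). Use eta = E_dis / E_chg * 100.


eta_e = E_dis / E_chg * 100 = 295.91 / 296.17 * 100 = 99.91%

99.91%


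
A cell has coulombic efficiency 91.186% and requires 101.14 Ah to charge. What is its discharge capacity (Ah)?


Q_dis = eta/100 * Q_chg = 91.186/100 * 101.14 = 92.23 Ah

92.23 Ah


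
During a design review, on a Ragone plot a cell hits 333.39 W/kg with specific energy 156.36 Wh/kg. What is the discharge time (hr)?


t = E / P = 156.36 / 333.39 = 0.4690 hr

0.4690 hr


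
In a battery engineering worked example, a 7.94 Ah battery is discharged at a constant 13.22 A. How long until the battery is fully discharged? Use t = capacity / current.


Runtime = 7.94 Ah / 13.22 A = 0.6006 hr

0.6006 hr


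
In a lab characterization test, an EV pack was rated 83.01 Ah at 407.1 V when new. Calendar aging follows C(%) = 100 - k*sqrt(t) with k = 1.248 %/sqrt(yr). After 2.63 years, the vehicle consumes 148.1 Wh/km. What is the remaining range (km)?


Step 1: capacity retention = 100 - 1.248 * sqrt(2.63) = 100 - 1.248 * 1.6217 = 97.976%
Step 2: C_now = 83.01 * 97.976/100 = 81.33 Ah
Step 3: E_pack = V * C_now = 407.1 * 81.33 = 33109 Wh
Step 4: range = E_pack / consumption = 33109 / 148.1 = 223.6 km

223.6 km


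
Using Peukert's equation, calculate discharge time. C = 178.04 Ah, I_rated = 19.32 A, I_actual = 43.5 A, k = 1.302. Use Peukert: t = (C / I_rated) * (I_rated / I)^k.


t_rated = C / I_rated = 178.04 / 19.32 = 9.2153 hr
(I_rated/I)^k = (0.44414)^1.302 = 0.34759
t = t_rated * (I_rated/I)^k = 9.2153 * 0.34759 = 3.203 hr

3.203 hr


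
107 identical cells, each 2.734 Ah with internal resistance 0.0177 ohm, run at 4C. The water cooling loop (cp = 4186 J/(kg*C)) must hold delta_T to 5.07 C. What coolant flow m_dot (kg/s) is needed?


Step 1: I = 4 * 2.734 = 10.936 A
Step 2: Q_cell = I^2 * R = 10.936^2 * 0.0177 = 2.1169 W
Step 3: Q_total = 107 * 2.1169 = 226.51 W
Step 4: m_dot = Q_total / (cp * dT) = 226.51 / (4186 * 5.07) = 0.01067 kg/s

0.01067 kg/s


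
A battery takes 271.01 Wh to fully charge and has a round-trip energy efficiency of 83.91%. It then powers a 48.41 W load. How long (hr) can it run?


Step 1: E_discharge = eta/100 * E_charge = 83.91/100 * 271.01 = 227.4 Wh
Step 2: t = E_discharge / P = 227.4 / 48.41 = 4.697 hr

4.697 hr


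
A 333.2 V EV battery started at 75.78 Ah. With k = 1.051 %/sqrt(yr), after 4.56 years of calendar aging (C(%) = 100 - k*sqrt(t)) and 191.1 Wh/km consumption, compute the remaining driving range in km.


Step 1: capacity retention = 100 - 1.051 * sqrt(4.56) = 100 - 1.051 * 2.1354 = 97.756%
Step 2: C_now = 75.78 * 97.756/100 = 74.079 Ah
Step 3: E_pack = V * C_now = 333.2 * 74.079 = 24683 Wh
Step 4: range = E_pack / consumption = 24683 / 191.1 = 129.2 km

129.2 km


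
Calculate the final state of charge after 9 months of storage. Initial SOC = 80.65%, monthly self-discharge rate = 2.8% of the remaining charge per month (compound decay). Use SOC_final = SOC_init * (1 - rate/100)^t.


Monthly retention factor = 1 - 2.8/100 = 0.972
Over 9 months: factor^9 = 0.77446
SOC_final = 80.65 * 0.77446 = 62.46%

62.46%


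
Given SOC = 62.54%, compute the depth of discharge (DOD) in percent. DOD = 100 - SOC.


DOD = 100 - SOC = 100 - 62.54 = 37.46%

37.46%


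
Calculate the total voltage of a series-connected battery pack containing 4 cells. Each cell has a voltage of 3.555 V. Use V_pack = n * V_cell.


With 4 cells in series at 3.555 V each, V_pack = 14.22 V

14.22 V


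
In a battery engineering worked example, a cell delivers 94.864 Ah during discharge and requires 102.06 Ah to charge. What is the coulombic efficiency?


Coulombic efficiency = 94.864/102.06 * 100% = 92.95%

92.95%


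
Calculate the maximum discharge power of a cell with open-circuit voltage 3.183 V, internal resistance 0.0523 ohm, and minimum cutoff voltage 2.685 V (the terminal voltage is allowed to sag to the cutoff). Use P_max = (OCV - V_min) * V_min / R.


dV = OCV - V_min = 0.498 V (so I_max = dV / R)
P_max = dV * V_min / R = 0.498 * 2.685 / 0.0523 = 25.57 W

25.57 W


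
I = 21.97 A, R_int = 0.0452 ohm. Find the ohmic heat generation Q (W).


Q = I^2 * R = 21.97^2 * 0.0452 = 21.82 W

21.82 W


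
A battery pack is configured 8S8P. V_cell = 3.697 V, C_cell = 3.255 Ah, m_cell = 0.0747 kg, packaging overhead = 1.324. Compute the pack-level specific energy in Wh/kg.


Step 1: V_pack = 8 * 3.697 = 29.576 V
Step 2: C_pack = 8 * 3.255 = 26.04 Ah
Step 3: E_pack = V_pack * C_pack = 29.576 * 26.04 = 770.16 Wh
Step 4: m_pack = 8 * 8 * 0.0747 * 1.324 = 6.3298 kg
Step 5: ED = E_pack / m_pack = 770.16 / 6.3298 = 121.7 Wh/kg

121.7 Wh/kg


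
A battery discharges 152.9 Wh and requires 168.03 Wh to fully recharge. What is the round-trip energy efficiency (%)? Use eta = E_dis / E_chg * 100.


eta_e = E_dis / E_chg * 100 = 152.9 / 168.03 * 100 = 91.00%

91.00%


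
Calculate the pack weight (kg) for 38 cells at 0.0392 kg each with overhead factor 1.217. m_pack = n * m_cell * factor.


m_pack = n * m_cell * overhead = 38 * 0.0392 * 1.217 = 1.813 kg

1.813 kg


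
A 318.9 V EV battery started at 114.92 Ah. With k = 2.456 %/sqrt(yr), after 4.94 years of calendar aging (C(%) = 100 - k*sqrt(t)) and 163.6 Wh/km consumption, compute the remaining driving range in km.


Step 1: capacity retention = 100 - 2.456 * sqrt(4.94) = 100 - 2.456 * 2.2226 = 94.541%
Step 2: C_now = 114.92 * 94.541/100 = 108.65 Ah
Step 3: E_pack = V * C_now = 318.9 * 108.65 = 34648 Wh
Step 4: range = E_pack / consumption = 34648 / 163.6 = 211.8 km

211.8 km


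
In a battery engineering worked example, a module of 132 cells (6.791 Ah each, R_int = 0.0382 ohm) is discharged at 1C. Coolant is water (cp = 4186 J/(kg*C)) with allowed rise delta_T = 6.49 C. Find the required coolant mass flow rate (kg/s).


Step 1: I = 1 * 6.791 = 6.791 A
Step 2: Q_cell = I^2 * R = 6.791^2 * 0.0382 = 1.7617 W
Step 3: Q_total = 132 * 1.7617 = 232.54 W
Step 4: m_dot = Q_total / (cp * dT) = 232.54 / (4186 * 6.49) = 0.008560 kg/s

0.008560 kg/s


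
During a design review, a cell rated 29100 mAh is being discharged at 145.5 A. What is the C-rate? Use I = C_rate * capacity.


Convert: capacity = 29100 mAh = 29.1 Ah
Rearranging: C_rate = 145.5 / 29.1 = 5C

5C


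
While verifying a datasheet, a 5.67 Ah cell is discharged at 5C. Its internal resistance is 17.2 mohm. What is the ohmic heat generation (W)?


Convert: R = 17.2 mohm = 0.0172 ohm
Step 1: I = C_rate * capacity = 5 * 5.67 = 28.35 A
Step 2: Q = I^2 * R = 28.35^2 * 0.0172 = 803.72 * 0.0172 = 13.82 W

13.82 W


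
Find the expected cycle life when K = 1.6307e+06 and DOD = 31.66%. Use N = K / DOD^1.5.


Step 1: DOD^1.5 = 31.66^1.5 = 178.14
Step 2: N = 1.6307e+06 / 178.14 = 9154 cycles

9154 cycles


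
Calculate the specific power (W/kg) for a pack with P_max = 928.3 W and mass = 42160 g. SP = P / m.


Convert: m = 42160 g = 42.16 kg
Specific power = 928.3 W / 42.16 kg = 22.02 W/kg

22.02 W/kg


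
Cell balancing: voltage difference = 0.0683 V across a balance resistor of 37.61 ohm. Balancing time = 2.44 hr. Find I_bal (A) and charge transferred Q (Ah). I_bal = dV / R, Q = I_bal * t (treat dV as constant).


I_bal = dV / R = 0.0683 / 37.61 = 0.001816 A
Q = I_bal * t = 0.001816 * 2.44 = 0.004431 Ah

I=0.001816 A, Q=0.004431 Ah


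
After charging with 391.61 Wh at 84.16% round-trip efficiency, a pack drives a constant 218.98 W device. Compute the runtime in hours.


Step 1: E_discharge = eta/100 * E_charge = 84.16/100 * 391.61 = 329.58 Wh
Step 2: t = E_discharge / P = 329.58 / 218.98 = 1.505 hr

1.505 hr


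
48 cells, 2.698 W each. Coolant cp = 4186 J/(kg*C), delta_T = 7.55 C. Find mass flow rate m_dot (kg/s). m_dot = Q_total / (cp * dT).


Q_total = 48 * 2.698 = 129.5 W
m_dot = Q_total / (cp * dT) = 129.5 / (4186 * 7.55) = 0.004098 kg/s

0.004098 kg/s


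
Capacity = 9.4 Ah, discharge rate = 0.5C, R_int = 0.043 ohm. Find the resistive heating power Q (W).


Step 1: I = C_rate * capacity = 0.5 * 9.4 = 4.7 A
Step 2: Q = I^2 * R = 4.7^2 * 0.043 = 22.09 * 0.043 = 0.9499 W

0.9499 W


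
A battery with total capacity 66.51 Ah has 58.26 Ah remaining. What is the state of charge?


SOC = (remaining / total) * 100 = (58.26 / 66.51) * 100 = 87.60%

87.60%


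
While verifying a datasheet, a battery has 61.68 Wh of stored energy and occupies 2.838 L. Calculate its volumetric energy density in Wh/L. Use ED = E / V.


Volumetric ED = 61.68 Wh / 2.838 L = 21.73 Wh/L

21.73 Wh/L


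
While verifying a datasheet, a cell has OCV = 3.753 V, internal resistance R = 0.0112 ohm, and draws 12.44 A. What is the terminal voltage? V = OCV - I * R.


IR drop = 12.44 * 0.0112 = 0.13933 V
V = 3.753 - 0.13933 = 3.614 V

3.614 V


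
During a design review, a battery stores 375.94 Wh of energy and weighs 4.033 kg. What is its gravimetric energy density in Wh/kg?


Specific energy = 375.94 Wh / 4.033 kg = 93.22 Wh/kg

93.22 Wh/kg


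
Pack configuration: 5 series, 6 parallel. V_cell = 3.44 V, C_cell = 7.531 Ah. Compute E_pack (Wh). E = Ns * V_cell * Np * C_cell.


V_pack = 5 * 3.44 = 17.2 V
C_pack = 6 * 7.531 = 45.186 Ah
E = V_pack * C_pack = 17.2 * 45.186 = 777.2 Wh

777.2 Wh


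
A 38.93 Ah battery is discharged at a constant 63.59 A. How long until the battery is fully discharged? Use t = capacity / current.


Runtime = 38.93 Ah / 63.59 A = 0.6122 hr

0.6122 hr


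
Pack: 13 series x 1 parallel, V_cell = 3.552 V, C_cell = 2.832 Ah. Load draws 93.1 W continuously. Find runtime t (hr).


Step 1: E_pack = Ns * V_cell * Np * C_cell = 13 * 3.552 * 1 * 2.832 = 130.77 Wh
Step 2: t = E_pack / P = 130.77 / 93.1 = 1.405 hr

1.405 hr


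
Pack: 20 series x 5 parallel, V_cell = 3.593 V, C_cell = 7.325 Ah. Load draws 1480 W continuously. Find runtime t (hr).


Step 1: E_pack = Ns * V_cell * Np * C_cell = 20 * 3.593 * 5 * 7.325 = 2631.9 Wh
Step 2: t = E_pack / P = 2631.9 / 1480 = 1.778 hr

1.778 hr


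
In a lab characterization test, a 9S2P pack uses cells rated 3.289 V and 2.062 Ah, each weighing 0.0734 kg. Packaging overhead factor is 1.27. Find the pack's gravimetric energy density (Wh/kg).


Step 1: V_pack = 9 * 3.289 = 29.601 V
Step 2: C_pack = 2 * 2.062 = 4.124 Ah
Step 3: E_pack = V_pack * C_pack = 29.601 * 4.124 = 122.07 Wh
Step 4: m_pack = 9 * 2 * 0.0734 * 1.27 = 1.6779 kg
Step 5: ED = E_pack / m_pack = 122.07 / 1.6779 = 72.75 Wh/kg

72.75 Wh/kg


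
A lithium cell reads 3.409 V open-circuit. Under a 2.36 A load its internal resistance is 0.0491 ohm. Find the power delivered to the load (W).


Step 1: V_terminal = OCV - I*R = 3.409 - 2.36 * 0.0491 = 3.2931 V
Step 2: P_out = V_terminal * I = 3.2931 * 2.36 = 7.772 W

7.772 W


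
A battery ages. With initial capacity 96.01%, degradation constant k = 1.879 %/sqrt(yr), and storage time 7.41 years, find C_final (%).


Step 1: sqrt(7.41 yr) = 2.7221
Step 2: drop = 1.879 * 2.7221 = 5.1148
Step 3: C_final = 96.01 - 5.1148 = 90.90%

90.90%


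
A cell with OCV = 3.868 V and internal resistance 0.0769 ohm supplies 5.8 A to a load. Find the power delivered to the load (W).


Step 1: V_terminal = OCV - I*R = 3.868 - 5.8 * 0.0769 = 3.422 V
Step 2: P_out = V_terminal * I = 3.422 * 5.8 = 19.85 W

19.85 W


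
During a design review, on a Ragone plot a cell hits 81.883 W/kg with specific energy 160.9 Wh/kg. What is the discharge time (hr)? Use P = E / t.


t = E / P = 160.9 / 81.883 = 1.965 hr

1.965 hr


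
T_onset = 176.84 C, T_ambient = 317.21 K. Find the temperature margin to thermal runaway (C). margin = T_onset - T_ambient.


Convert: T_ambient = 317.21 K = 44.06 C
margin = 176.84 - 44.06 = 132.78 C

132.78 C


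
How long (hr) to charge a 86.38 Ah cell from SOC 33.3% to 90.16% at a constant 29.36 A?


delta_Ah = 86.38 * (90.16 - 33.3) / 100 = 49.116 Ah
t = delta_Ah / I = 49.116 / 29.36 = 1.673 hr

1.673 hr


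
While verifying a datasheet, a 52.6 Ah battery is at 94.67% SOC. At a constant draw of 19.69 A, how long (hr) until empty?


Step 1: remaining = SOC/100 * C_total = 94.67/100 * 52.6 = 49.796 Ah
Step 2: t = remaining / I = 49.796 / 19.69 = 2.529 hr

2.529 hr


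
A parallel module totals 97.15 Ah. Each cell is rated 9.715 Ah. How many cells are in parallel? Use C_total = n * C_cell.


n = C_total / C_cell = 97.15 / 9.715 = 10

10


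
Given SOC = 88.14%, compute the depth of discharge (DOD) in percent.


DOD = 100 - SOC = 100 - 88.14 = 11.86%

11.86%


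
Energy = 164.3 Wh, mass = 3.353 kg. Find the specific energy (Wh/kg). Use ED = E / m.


ED = E / m = 164.3 / 3.353 = 49.00 Wh/kg

49.00 Wh/kg


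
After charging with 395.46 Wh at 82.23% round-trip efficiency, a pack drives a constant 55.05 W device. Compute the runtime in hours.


Step 1: E_discharge = eta/100 * E_charge = 82.23/100 * 395.46 = 325.19 Wh
Step 2: t = E_discharge / P = 325.19 / 55.05 = 5.907 hr

5.907 hr


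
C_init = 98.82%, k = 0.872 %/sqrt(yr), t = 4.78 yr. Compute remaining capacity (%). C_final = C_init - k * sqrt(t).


sqrt(t) = sqrt(4.78) = 2.1863
C_final = 98.82 - 0.872 * 2.1863 = 96.91%

96.91%


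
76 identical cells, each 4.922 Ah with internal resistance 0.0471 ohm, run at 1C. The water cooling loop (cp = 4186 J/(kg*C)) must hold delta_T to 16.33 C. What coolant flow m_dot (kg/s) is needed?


Step 1: I = 1 * 4.922 = 4.922 A
Step 2: Q_cell = I^2 * R = 4.922^2 * 0.0471 = 1.141 W
Step 3: Q_total = 76 * 1.141 = 86.716 W
Step 4: m_dot = Q_total / (cp * dT) = 86.716 / (4186 * 16.33) = 0.001269 kg/s

0.001269 kg/s


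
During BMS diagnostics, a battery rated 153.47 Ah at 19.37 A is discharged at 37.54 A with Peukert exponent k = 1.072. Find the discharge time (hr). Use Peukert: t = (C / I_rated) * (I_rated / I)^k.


t_rated = C / I_rated = 153.47 / 19.37 = 7.9231 hr
(I_rated/I)^k = (0.51598)^1.072 = 0.49197
t = t_rated * (I_rated/I)^k = 7.9231 * 0.49197 = 3.898 hr

3.898 hr


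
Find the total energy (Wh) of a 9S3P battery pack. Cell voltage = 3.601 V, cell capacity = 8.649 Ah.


E = Ns * Vcell * Np * Ccell = 9 * 3.601 * 3 * 8.649 = 840.9 Wh

840.9 Wh


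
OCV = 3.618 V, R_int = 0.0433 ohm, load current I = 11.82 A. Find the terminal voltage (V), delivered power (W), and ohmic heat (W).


Step 1: V_terminal = OCV - I*R = 3.618 - 11.82 * 0.0433 = 3.1062 V
Step 2: P_out = V_terminal * I = 3.1062 * 11.82 = 36.72 W
Step 3: Q = I^2 * R = 11.82^2 * 0.0433 = 6.050 W

V=3.1062 V, P=36.72 W, Q=6.050 W


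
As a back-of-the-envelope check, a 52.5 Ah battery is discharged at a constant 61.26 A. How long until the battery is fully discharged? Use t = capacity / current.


t = capacity / current = 52.5 / 61.26 = 0.8570 hr

0.8570 hr


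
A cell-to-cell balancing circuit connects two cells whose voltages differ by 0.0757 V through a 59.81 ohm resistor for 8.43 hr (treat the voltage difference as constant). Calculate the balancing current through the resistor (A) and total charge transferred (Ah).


First, Ohm's law: I_bal = 0.0757 V / 59.81 ohm = 0.0012657 A
Then Q = I * t = 0.0012657 A * 8.43 hr = 0.01067 Ah

I=0.0012657 A, Q=0.01067 Ah


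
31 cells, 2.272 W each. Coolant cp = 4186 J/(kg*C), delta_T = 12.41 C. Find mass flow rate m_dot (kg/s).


Step 1: Total heat Q = 31 * 2.272 W = 70.432 W
Step 2: denom = cp * dT = 4186 * 12.41 = 51948
Step 3: m_dot = 70.432 / 51948 = 0.001356 kg/s

0.001356 kg/s


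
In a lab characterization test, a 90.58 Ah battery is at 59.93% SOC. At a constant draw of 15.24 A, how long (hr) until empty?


Step 1: remaining = SOC/100 * C_total = 59.93/100 * 90.58 = 54.285 Ah
Step 2: t = remaining / I = 54.285 / 15.24 = 3.562 hr

3.562 hr


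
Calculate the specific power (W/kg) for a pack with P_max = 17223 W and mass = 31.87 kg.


SP = P / m = 17223 / 31.87 = 540.4 W/kg

540.4 W/kg


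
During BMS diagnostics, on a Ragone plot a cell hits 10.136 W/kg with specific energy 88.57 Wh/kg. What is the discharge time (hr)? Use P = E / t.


t = E / P = 88.57 / 10.136 = 8.738 hr

8.738 hr


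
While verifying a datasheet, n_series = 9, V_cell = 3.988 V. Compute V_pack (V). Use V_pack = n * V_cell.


Series voltages add: 9 * 3.988 V = 35.892 V

35.892 V


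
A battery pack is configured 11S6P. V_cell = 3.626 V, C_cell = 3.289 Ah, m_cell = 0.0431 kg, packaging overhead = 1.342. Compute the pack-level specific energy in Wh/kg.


Step 1: V_pack = 11 * 3.626 = 39.886 V
Step 2: C_pack = 6 * 3.289 = 19.734 Ah
Step 3: E_pack = V_pack * C_pack = 39.886 * 19.734 = 787.11 Wh
Step 4: m_pack = 11 * 6 * 0.0431 * 1.342 = 3.8175 kg
Step 5: ED = E_pack / m_pack = 787.11 / 3.8175 = 206.2 Wh/kg

206.2 Wh/kg


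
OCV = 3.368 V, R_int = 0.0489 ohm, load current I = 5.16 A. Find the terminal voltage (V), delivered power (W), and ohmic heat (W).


Step 1: V_terminal = OCV - I*R = 3.368 - 5.16 * 0.0489 = 3.1157 V
Step 2: P_out = V_terminal * I = 3.1157 * 5.16 = 16.08 W
Step 3: Q = I^2 * R = 5.16^2 * 0.0489 = 1.302 W

V=3.1157 V, P=16.08 W, Q=1.302 W


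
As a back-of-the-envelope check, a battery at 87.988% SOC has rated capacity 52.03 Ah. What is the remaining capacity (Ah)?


remaining = SOC / 100 * total = 87.988 / 100 * 52.03 = 45.78 Ah

45.78 Ah


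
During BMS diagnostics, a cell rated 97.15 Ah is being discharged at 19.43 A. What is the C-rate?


C_rate = I / capacity = 19.43 / 97.15 = 0.2C

0.2C


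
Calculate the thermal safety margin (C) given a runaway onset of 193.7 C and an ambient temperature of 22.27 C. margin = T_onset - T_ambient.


margin = T_onset - T_ambient = 193.7 - 22.27 = 171.43 C

171.43 C


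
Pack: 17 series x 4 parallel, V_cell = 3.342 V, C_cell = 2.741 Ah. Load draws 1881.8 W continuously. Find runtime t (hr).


Step 1: E_pack = Ns * V_cell * Np * C_cell = 17 * 3.342 * 4 * 2.741 = 622.91 Wh
Step 2: t = E_pack / P = 622.91 / 1881.8 = 0.3310 hr

0.3310 hr


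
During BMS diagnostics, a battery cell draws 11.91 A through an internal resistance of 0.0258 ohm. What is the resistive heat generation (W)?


Q = I^2 * R = 11.91^2 * 0.0258 = 3.660 W

3.660 W


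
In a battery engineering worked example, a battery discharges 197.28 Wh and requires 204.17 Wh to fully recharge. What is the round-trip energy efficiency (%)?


eta_e = E_dis / E_chg * 100 = 197.28 / 204.17 * 100 = 96.63%

96.63%


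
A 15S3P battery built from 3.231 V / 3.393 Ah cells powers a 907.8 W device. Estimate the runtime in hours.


Step 1: E_pack = Ns * V_cell * Np * C_cell = 15 * 3.231 * 3 * 3.393 = 493.33 Wh
Step 2: t = E_pack / P = 493.33 / 907.8 = 0.5434 hr

0.5434 hr


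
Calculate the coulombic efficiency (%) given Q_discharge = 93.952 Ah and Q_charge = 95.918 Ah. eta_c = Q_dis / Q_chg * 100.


Coulombic efficiency = 93.952/95.918 * 100% = 97.95%

97.95%


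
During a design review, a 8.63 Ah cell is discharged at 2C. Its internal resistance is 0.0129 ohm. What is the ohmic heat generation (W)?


Step 1: I = C_rate * capacity = 2 * 8.63 = 17.26 A
Step 2: Q = I^2 * R = 17.26^2 * 0.0129 = 297.91 * 0.0129 = 3.843 W

3.843 W


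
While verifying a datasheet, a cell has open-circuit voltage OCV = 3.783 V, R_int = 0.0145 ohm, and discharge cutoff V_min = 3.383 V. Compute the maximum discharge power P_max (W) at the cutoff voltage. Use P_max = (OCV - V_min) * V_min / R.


dV = OCV - V_min = 0.4 V (so I_max = dV / R)
P_max = dV * V_min / R = 0.4 * 3.383 / 0.0145 = 93.32 W

93.32 W


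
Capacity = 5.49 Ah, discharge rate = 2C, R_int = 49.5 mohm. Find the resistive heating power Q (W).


Convert: R = 49.5 mohm = 0.0495 ohm
Step 1: I = C_rate * capacity = 2 * 5.49 = 10.98 A
Step 2: Q = I^2 * R = 10.98^2 * 0.0495 = 120.56 * 0.0495 = 5.968 W

5.968 W


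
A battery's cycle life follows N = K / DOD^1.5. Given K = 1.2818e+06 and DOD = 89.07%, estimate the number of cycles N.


DOD^1.5 = 840.62
N = K / DOD^1.5 = 1.2818e+06 / 840.62 = 1525

1525 cycles


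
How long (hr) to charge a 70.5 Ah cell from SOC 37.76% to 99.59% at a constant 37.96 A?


Step 1: dSOC = 99.59% - 37.76% = 61.83%
Step 2: delta_Ah = 70.5 * 61.83 / 100 = 43.59 Ah
Step 3: t = 43.59 / 37.96 = 1.148 hr

1.148 hr


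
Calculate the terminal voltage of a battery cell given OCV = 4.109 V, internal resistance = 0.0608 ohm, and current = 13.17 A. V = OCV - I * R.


V = OCV - I*R = 4.109 - 13.17 * 0.0608 = 3.308 V

3.308 V


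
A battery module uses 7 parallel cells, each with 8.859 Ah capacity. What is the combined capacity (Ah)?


Parallel capacities add: 7 * 8.859 Ah = 62.013 Ah

62.013 Ah


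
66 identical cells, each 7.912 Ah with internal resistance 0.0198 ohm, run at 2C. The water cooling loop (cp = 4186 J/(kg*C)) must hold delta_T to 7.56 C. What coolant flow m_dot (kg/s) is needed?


Step 1: I = 2 * 7.912 = 15.824 A
Step 2: Q_cell = I^2 * R = 15.824^2 * 0.0198 = 4.9579 W
Step 3: Q_total = 66 * 4.9579 = 327.22 W
Step 4: m_dot = Q_total / (cp * dT) = 327.22 / (4186 * 7.56) = 0.01034 kg/s

0.01034 kg/s


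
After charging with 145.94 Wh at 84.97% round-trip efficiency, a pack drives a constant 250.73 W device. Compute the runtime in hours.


Step 1: E_discharge = eta/100 * E_charge = 84.97/100 * 145.94 = 124.01 Wh
Step 2: t = E_discharge / P = 124.01 / 250.73 = 0.4946 hr

0.4946 hr


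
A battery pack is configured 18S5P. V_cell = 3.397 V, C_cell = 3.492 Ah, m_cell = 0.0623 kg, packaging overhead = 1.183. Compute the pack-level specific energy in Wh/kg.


Step 1: V_pack = 18 * 3.397 = 61.146 V
Step 2: C_pack = 5 * 3.492 = 17.46 Ah
Step 3: E_pack = V_pack * C_pack = 61.146 * 17.46 = 1067.6 Wh
Step 4: m_pack = 18 * 5 * 0.0623 * 1.183 = 6.6331 kg
Step 5: ED = E_pack / m_pack = 1067.6 / 6.6331 = 161.0 Wh/kg

161.0 Wh/kg


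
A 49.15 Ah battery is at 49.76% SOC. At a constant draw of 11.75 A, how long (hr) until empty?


Step 1: remaining = SOC/100 * C_total = 49.76/100 * 49.15 = 24.457 Ah
Step 2: t = remaining / I = 24.457 / 11.75 = 2.081 hr

2.081 hr


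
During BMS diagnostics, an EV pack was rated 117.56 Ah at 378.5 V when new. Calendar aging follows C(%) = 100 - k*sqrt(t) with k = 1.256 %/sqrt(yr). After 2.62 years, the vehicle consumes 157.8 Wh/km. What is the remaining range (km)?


Step 1: capacity retention = 100 - 1.256 * sqrt(2.62) = 100 - 1.256 * 1.6186 = 97.967%
Step 2: C_now = 117.56 * 97.967/100 = 115.17 Ah
Step 3: E_pack = V * C_now = 378.5 * 115.17 = 43592 Wh
Step 4: range = E_pack / consumption = 43592 / 157.8 = 276.2 km

276.2 km


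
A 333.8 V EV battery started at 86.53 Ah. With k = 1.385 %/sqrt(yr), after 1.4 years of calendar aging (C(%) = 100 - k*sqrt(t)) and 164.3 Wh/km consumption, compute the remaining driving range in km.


Step 1: capacity retention = 100 - 1.385 * sqrt(1.4) = 100 - 1.385 * 1.1832 = 98.361%
Step 2: C_now = 86.53 * 98.361/100 = 85.112 Ah
Step 3: E_pack = V * C_now = 333.8 * 85.112 = 28410 Wh
Step 4: range = E_pack / consumption = 28410 / 164.3 = 172.9 km

172.9 km


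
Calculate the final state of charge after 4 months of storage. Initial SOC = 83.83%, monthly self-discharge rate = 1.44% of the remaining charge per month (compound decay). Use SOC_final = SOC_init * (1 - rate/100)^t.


Monthly retention factor = 1 - 1.44/100 = 0.9856
Over 4 months: factor^4 = 0.94363
SOC_final = 83.83 * 0.94363 = 79.10%

79.10%


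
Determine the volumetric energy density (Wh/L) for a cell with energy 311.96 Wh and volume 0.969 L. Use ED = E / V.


Volumetric ED = 311.96 Wh / 0.969 L = 321.9 Wh/L

321.9 Wh/L


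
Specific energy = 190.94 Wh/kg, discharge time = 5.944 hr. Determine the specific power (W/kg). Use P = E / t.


Specific power = 190.94 Wh/kg / 5.944 hr = 32.12 W/kg

32.12 W/kg


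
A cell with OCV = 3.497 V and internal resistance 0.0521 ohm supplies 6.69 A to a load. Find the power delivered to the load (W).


Step 1: V_terminal = OCV - I*R = 3.497 - 6.69 * 0.0521 = 3.1485 V
Step 2: P_out = V_terminal * I = 3.1485 * 6.69 = 21.06 W

21.06 W


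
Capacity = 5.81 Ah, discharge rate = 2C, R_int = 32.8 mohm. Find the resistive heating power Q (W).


Convert: R = 32.8 mohm = 0.0328 ohm
Step 1: I = C_rate * capacity = 2 * 5.81 = 11.62 A
Step 2: Q = I^2 * R = 11.62^2 * 0.0328 = 135.02 * 0.0328 = 4.429 W

4.429 W


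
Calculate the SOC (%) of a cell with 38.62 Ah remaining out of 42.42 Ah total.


SOC% = 38.62 / 42.42 * 100 = 91.04%

91.04%


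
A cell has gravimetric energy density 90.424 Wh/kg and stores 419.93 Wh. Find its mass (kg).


m = E / ED = 419.93 / 90.424 = 4.644 kg

4.644 kg


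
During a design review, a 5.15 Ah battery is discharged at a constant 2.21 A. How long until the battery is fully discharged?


Runtime = 5.15 Ah / 2.21 A = 2.330 hr

2.330 hr


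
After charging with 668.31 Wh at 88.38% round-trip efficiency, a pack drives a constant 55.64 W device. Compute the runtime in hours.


Step 1: E_discharge = eta/100 * E_charge = 88.38/100 * 668.31 = 590.65 Wh
Step 2: t = E_discharge / P = 590.65 / 55.64 = 10.62 hr

10.62 hr


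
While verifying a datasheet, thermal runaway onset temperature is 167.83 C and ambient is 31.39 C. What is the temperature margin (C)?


Safety margin = 167.83 C - 31.39 C = 136.44 C

136.44 C


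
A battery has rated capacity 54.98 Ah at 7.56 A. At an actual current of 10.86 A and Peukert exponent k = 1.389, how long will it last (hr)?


t_rated = C / I_rated = 54.98 / 7.56 = 7.2725 hr
(I_rated/I)^k = (0.69613)^1.389 = 0.60464
t = t_rated * (I_rated/I)^k = 7.2725 * 0.60464 = 4.397 hr

4.397 hr


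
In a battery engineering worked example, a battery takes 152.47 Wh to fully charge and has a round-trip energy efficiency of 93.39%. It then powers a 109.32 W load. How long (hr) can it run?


Step 1: E_discharge = eta/100 * E_charge = 93.39/100 * 152.47 = 142.39 Wh
Step 2: t = E_discharge / P = 142.39 / 109.32 = 1.303 hr

1.303 hr


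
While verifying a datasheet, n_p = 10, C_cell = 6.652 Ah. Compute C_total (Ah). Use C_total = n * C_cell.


Parallel capacities add: 10 * 6.652 Ah = 66.52 Ah

66.52 Ah


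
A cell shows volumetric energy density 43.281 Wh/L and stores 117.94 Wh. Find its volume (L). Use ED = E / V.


V = E / ED = 117.94 / 43.281 = 2.725 L

2.725 L


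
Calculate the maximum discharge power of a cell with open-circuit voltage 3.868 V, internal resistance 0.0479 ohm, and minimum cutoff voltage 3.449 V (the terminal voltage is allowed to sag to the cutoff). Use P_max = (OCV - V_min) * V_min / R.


P_max = (OCV - V_min) * V_min / R = (3.868 - 3.449) * 3.449 / 0.0479 = 0.419 * 3.449 / 0.0479 = 30.17 W

30.17 W


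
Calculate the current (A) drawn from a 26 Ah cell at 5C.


I = C_rate * capacity = 5 * 26 = 130 A

130 A


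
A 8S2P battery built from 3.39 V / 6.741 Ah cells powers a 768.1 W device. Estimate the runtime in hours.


Step 1: E_pack = Ns * V_cell * Np * C_cell = 8 * 3.39 * 2 * 6.741 = 365.63 Wh
Step 2: t = E_pack / P = 365.63 / 768.1 = 0.4760 hr

0.4760 hr


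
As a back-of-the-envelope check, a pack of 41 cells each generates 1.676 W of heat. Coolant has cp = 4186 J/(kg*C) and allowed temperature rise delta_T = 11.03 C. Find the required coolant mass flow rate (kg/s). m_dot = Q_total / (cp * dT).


Q_total = 41 * 1.676 = 68.716 W
m_dot = Q_total / (cp * dT) = 68.716 / (4186 * 11.03) = 0.001488 kg/s

0.001488 kg/s


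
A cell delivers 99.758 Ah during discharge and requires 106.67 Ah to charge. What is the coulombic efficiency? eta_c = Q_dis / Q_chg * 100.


eta_c = Q_dis / Q_chg * 100 = 99.758 / 106.67 * 100 = 93.52%

93.52%


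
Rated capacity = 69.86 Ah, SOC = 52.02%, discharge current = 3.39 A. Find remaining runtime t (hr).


Step 1: remaining = SOC/100 * C_total = 52.02/100 * 69.86 = 36.341 Ah
Step 2: t = remaining / I = 36.341 / 3.39 = 10.72 hr

10.72 hr


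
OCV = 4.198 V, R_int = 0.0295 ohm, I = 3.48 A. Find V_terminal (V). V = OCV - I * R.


IR drop = 3.48 * 0.0295 = 0.10266 V
V = 4.198 - 0.10266 = 4.095 V

4.095 V


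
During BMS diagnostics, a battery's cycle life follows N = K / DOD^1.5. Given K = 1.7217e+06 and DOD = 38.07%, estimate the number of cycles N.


Step 1: DOD^1.5 = 38.07^1.5 = 234.9
Step 2: N = 1.7217e+06 / 234.9 = 7330 cycles

7330 cycles


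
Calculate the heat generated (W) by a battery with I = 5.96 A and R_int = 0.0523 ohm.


I^2 = 35.522
Q = 35.522 * 0.0523 = 1.858 W

1.858 W


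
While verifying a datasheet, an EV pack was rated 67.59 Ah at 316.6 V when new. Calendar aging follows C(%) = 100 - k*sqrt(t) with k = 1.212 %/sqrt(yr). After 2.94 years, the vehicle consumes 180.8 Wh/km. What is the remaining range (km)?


Step 1: capacity retention = 100 - 1.212 * sqrt(2.94) = 100 - 1.212 * 1.7146 = 97.922%
Step 2: C_now = 67.59 * 97.922/100 = 66.185 Ah
Step 3: E_pack = V * C_now = 316.6 * 66.185 = 20954 Wh
Step 4: range = E_pack / consumption = 20954 / 180.8 = 115.9 km

115.9 km


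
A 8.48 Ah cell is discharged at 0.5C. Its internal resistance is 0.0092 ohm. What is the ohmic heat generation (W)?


Step 1: I = C_rate * capacity = 0.5 * 8.48 = 4.24 A
Step 2: Q = I^2 * R = 4.24^2 * 0.0092 = 17.978 * 0.0092 = 0.1654 W

0.1654 W


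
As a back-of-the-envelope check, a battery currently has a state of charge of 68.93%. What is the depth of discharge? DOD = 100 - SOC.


Complement of SOC: DOD = 100% - 68.93% = 31.07%

31.07%


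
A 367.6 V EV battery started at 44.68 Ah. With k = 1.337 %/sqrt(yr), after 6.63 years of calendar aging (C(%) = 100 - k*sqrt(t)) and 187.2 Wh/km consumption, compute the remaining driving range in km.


Step 1: capacity retention = 100 - 1.337 * sqrt(6.63) = 100 - 1.337 * 2.5749 = 96.557%
Step 2: C_now = 44.68 * 96.557/100 = 43.142 Ah
Step 3: E_pack = V * C_now = 367.6 * 43.142 = 15859 Wh
Step 4: range = E_pack / consumption = 15859 / 187.2 = 84.72 km

84.72 km


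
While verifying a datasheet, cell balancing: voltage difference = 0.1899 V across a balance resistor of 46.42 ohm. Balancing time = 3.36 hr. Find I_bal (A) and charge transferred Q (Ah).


First, Ohm's law: I_bal = 0.1899 V / 46.42 ohm = 0.0040909 A
Then Q = I * t = 0.0040909 A * 3.36 hr = 0.01375 Ah

I=0.0040909 A, Q=0.01375 Ah


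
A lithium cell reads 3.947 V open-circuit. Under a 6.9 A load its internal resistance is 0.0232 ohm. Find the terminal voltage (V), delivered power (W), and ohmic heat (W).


Step 1: V_terminal = OCV - I*R = 3.947 - 6.9 * 0.0232 = 3.7869 V
Step 2: P_out = V_terminal * I = 3.7869 * 6.9 = 26.13 W
Step 3: Q = I^2 * R = 6.9^2 * 0.0232 = 1.105 W

V=3.7869 V, P=26.13 W, Q=1.105 W


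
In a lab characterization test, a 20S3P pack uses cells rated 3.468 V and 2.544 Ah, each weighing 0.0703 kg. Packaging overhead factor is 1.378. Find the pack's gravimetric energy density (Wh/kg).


Step 1: V_pack = 20 * 3.468 = 69.36 V
Step 2: C_pack = 3 * 2.544 = 7.632 Ah
Step 3: E_pack = V_pack * C_pack = 69.36 * 7.632 = 529.36 Wh
Step 4: m_pack = 20 * 3 * 0.0703 * 1.378 = 5.8124 kg
Step 5: ED = E_pack / m_pack = 529.36 / 5.8124 = 91.07 Wh/kg

91.07 Wh/kg


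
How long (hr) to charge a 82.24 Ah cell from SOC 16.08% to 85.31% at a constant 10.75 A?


Step 1: dSOC = 85.31% - 16.08% = 69.23%
Step 2: delta_Ah = 82.24 * 69.23 / 100 = 56.935 Ah
Step 3: t = 56.935 / 10.75 = 5.296 hr

5.296 hr


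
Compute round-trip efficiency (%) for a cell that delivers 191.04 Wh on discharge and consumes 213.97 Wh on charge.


Round-trip efficiency = 191.04/213.97 * 100% = 89.28%

89.28%


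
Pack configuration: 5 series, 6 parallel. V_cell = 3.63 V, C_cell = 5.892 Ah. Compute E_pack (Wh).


E = Ns * Vcell * Np * Ccell = 5 * 3.63 * 6 * 5.892 = 641.6 Wh

641.6 Wh


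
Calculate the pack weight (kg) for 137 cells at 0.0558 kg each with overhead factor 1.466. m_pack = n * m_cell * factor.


Cell mass sum = 137 * 0.0558 = 7.6446 kg
With overhead 1.466: m_pack = 7.6446 * 1.466 = 11.21 kg

11.21 kg


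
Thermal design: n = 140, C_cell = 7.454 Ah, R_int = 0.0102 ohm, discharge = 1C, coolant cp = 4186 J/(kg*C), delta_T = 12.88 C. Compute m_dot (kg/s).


Step 1: I = 1 * 7.454 = 7.454 A
Step 2: Q_cell = I^2 * R = 7.454^2 * 0.0102 = 0.56673 W
Step 3: Q_total = 140 * 0.56673 = 79.342 W
Step 4: m_dot = Q_total / (cp * dT) = 79.342 / (4186 * 12.88) = 0.001472 kg/s

0.001472 kg/s


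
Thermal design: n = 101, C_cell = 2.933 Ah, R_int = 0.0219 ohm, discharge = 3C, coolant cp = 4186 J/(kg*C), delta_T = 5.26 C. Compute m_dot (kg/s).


Step 1: I = 3 * 2.933 = 8.799 A
Step 2: Q_cell = I^2 * R = 8.799^2 * 0.0219 = 1.6956 W
Step 3: Q_total = 101 * 1.6956 = 171.26 W
Step 4: m_dot = Q_total / (cp * dT) = 171.26 / (4186 * 5.26) = 0.007778 kg/s

0.007778 kg/s
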